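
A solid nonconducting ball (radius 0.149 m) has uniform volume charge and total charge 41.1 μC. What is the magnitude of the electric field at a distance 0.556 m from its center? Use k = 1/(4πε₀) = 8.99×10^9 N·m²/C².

By spherical symmetry E is radial; choose a Gaussian sphere of radius r = 0.556 m (r > R, so the entire charge is enclosed).
Q_enc = 41.1 μC = 4.11e-5 C.
Gauss's law: E·4πr² = Q_enc/ε₀.
E = k|Q_enc|/r² = (8.99×10^9)(4.11e-5)/(0.556)² = 1.20×10^6 N/C.

|E| ≈ 1.20×10^6 N/C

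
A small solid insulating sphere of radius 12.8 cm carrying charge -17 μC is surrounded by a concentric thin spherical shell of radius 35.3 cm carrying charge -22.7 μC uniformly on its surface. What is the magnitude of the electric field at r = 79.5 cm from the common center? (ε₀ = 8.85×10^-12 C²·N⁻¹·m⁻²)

|E| ≈ 5.65×10^5 N/C

Take a concentric spherical Gaussian surface of radius r = 79.5 cm (r > 35.3 cm, enclosing both).
Q_enc = (-17 μC) + (-22.7 μC) = -3.97×10^-5 C.
By Gauss's law, ∮E·dA = E·4πr² = Q_enc/ε₀.
E = |Q_enc|/(4πε₀r²) = (3.97×10^-5)/(4π·8.85×10^-12·(0.795)²) = 5.65×10^5 N/C.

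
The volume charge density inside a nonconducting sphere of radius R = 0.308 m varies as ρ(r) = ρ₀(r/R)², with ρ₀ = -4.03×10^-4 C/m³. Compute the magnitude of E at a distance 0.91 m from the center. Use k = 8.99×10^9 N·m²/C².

E = 3.21×10^5 V/m

Symmetry ⇒ E = E(r) r̂. Gaussian sphere of radius r = 0.91 m (r > R, all charge enclosed).
Q_enc = 4π ∫₀^R ρ₀(r'/R)^2 r'² dr' = 4πρ₀R³/5 = -2.959e-5 C.
Gauss's law: E·4πr² = Q_enc/ε₀.
E = k|Q_enc|/r² = (8.99×10^9)(2.959×10^-5)/(0.91)² = 3.21e5 N/C.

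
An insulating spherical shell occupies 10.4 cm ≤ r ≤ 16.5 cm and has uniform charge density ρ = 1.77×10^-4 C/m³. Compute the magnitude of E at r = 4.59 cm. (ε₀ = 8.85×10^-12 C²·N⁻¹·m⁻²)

Symmetry ⇒ E = E(r) r̂. Gaussian sphere of radius r = 4.59 cm (r < 10.4 cm, inside the empty cavity).
No charge is enclosed, so by Gauss's law E·4πr² = 0 ⇒ E = 0.

E = 0 (no enclosed charge)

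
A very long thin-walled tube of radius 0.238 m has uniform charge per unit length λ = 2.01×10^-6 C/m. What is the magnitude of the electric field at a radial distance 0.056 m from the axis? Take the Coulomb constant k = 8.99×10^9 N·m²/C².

Choose a coaxial cylinder of radius r = 0.056 m (arbitrary length L) as the Gaussian surface (r < 0.238 m, inside the shell).
No charge is enclosed, so Gauss's law gives E·2πrL = 0 ⇒ E = 0.

E = 0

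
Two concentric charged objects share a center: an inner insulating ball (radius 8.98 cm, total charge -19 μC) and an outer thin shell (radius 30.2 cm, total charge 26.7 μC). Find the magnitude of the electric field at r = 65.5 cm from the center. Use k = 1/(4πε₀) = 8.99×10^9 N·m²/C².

Use a concentric Gaussian sphere at r = 65.5 cm (r > 30.2 cm, enclosing both).
Q_enc = (-19 μC) + (26.7 μC) = 7.70×10^-6 C.
Applying ∮E·dA = Q_enc/ε₀ with Φ = E(4πr²):
E = k|Q_enc|/r² = (8.99×10^9)(7.70e-6)/(0.655)² = 1.61×10^5 N/C.

E = 1.61e5 V/m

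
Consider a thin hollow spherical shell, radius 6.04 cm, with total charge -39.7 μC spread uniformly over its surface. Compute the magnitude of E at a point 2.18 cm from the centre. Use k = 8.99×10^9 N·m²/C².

E = 0 (no enclosed charge)

By spherical symmetry E is radial; choose a Gaussian sphere of radius r = 2.18 cm (inside the shell, r < 6.04 cm).
No charge lies within this surface, so Q_enc = 0 and Gauss's law gives E·4πr² = 0 ⇒ E = 0.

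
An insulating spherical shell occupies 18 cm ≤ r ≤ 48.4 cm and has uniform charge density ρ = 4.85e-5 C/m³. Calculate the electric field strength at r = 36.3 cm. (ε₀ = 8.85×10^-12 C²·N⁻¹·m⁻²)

5.82×10^5 V/m

Take a concentric spherical Gaussian surface of radius r = 36.3 cm (within the shell material, 18 cm < r < 48.4 cm).
Enclosed charge is the volume from a to r: Q_enc = (4π/3)ρ(r³ − a³) = 8.533×10^-6 C.
Applying ∮E·dA = Q_enc/ε₀ with Φ = E(4πr²):
E = |Q_enc|/(4πε₀r²) = (8.533×10^-6)/(4π·8.85×10^-12·(0.363)²) = 5.82×10^5 N/C.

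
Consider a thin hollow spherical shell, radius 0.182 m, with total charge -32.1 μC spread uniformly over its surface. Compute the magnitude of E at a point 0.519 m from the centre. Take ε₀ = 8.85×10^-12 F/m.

|E| ≈ 1.07×10^6 N/C

Symmetry ⇒ E = E(r) r̂. Gaussian sphere of radius r = 0.519 m (r > 0.182 m).
The entire shell is enclosed: Q_enc = -3.21×10^-5 C.
Gauss's law: E·4πr² = Q_enc/ε₀.
E = |Q_enc|/(4πε₀r²) = (3.21e-5)/(4π·8.85×10^-12·(0.519)²) = 1.07×10^6 N/C.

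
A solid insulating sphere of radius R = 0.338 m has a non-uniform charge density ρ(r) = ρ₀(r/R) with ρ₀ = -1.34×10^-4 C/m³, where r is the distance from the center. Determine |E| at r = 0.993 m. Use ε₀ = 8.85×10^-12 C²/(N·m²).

Take a concentric spherical Gaussian surface of radius r = 0.993 m (r > R, all charge enclosed).
Q_enc = 4π ∫₀^R ρ₀(r'/R)^1 r'² dr' = 4πρ₀R³/4 = -1.626e-5 C.
By Gauss's law, ∮E·dA = E·4πr² = Q_enc/ε₀.
E = |Q_enc|/(4πε₀r²) = (1.626×10^-5)/(4π·8.85×10^-12·(0.993)²) = 1.48e5 N/C.

E ≈ 1.48×10^5 N/C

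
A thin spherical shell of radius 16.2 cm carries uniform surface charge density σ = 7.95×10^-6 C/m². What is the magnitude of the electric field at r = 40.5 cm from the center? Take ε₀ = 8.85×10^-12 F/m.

Symmetry ⇒ E = E(r) r̂. Gaussian sphere of radius r = 40.5 cm (r > 16.2 cm).
The entire shell is enclosed: Q_enc = σ·4πR² = (7.95×10^-6)·4π·(0.162)² = 2.622×10^-6 C.
By Gauss's law, ∮E·dA = E·4πr² = Q_enc/ε₀.
E = |Q_enc|/(4πε₀r²) = (2.622×10^-6)/(4π·8.85×10^-12·(0.405)²) = 1.44e5 N/C.

1.44e5 V/m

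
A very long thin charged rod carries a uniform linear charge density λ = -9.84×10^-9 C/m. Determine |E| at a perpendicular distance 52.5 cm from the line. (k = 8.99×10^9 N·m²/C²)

By cylindrical symmetry E is radial; use a coaxial Gaussian cylinder of radius 52.5 cm and length L.
Q_enc = λL, so λ_enc = -9.84×10^-9 C/m.
By Gauss's law (flux through the curved wall only), E·2πrL = λ_enc L/ε₀.
E = 2k|λ_enc|/r = 2(8.99×10^9)(9.84e-9)/(0.525) = 337 N/C.

337 N/C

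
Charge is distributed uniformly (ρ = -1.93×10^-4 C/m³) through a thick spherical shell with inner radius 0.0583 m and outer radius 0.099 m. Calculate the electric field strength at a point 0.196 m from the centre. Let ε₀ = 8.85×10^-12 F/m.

By spherical symmetry E is radial; choose a Gaussian sphere of radius r = 0.196 m (r > 0.099 m, enclosing the whole shell).
Q_enc = ρ·(4π/3)(b³ − a³) = (-1.93×10^-4)·(4π/3)·((0.099)³ − (0.0583)³) = -6.242×10^-7 C.
Gauss's law: E·4πr² = Q_enc/ε₀.
E = |Q_enc|/(4πε₀r²) = (6.242×10^-7)/(4π·8.85×10^-12·(0.196)²) = 1.46e5 N/C.

E = 1.46×10^5 V/m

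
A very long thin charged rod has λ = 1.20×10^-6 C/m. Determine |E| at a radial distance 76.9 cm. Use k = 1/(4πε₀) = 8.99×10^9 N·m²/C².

By cylindrical symmetry E is radial; use a coaxial Gaussian cylinder of radius 76.9 cm and length L.
Q_enc = λL, so λ_enc = 1.20×10^-6 C/m.
Applying ∮E·dA = Q_enc/ε₀ with the end caps contributing no flux:
E = 2k|λ_enc|/r = 2(8.99×10^9)(1.20e-6)/(0.769) = 2.81×10^4 N/C.

|E| ≈ 2.81×10^4 N/C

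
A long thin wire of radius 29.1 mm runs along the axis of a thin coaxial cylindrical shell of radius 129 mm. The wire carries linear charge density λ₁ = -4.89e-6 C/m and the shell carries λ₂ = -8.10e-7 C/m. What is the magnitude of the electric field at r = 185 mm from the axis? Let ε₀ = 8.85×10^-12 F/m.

|E| ≈ 5.54×10^5 V/m

Coaxial Gaussian cylinder, radius r = 185 mm, length L (r > 129 mm, enclosing both).
λ_enc = λ₁ + λ₂ = (-4.89×10^-6) + (-8.10×10^-7) = -5.70×10^-6 C/m.
By Gauss's law (flux through the curved wall only), E·2πrL = λ_enc L/ε₀.
E = |λ_enc|/(2πε₀r) = (5.70e-6)/(2π·8.85×10^-12·0.185) = 5.54×10^5 N/C.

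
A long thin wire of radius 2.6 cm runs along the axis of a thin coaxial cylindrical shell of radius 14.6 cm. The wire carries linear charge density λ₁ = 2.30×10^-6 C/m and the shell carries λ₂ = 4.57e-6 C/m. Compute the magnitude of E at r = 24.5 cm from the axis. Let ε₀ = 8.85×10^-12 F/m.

E ≈ 5.04×10^5 V/m

Choose a coaxial cylinder of radius r = 24.5 cm (arbitrary length L) as the Gaussian surface (r > 14.6 cm, enclosing both).
λ_enc = λ₁ + λ₂ = (2.30×10^-6) + (4.57e-6) = 6.87×10^-6 C/m.
Applying ∮E·dA = Q_enc/ε₀ with the end caps contributing no flux:
E = |λ_enc|/(2πε₀r) = (6.87×10^-6)/(2π·8.85×10^-12·0.245) = 5.04e5 N/C.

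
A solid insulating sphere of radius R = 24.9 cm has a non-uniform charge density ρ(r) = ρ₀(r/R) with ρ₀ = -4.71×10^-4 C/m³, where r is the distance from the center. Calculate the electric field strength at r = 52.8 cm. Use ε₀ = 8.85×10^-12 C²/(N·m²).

|E| = 7.37×10^5 V/m

By spherical symmetry E is radial; choose a Gaussian sphere of radius r = 52.8 cm (r > R, all charge enclosed).
Q_enc = 4π ∫₀^R ρ₀(r'/R)^1 r'² dr' = 4πρ₀R³/4 = -2.284×10^-5 C.
Since E is radial and uniform over the Gaussian sphere, Φ = E·4πr² = Q_enc/ε₀.
E = |Q_enc|/(4πε₀r²) = (2.284×10^-5)/(4π·8.85×10^-12·(0.528)²) = 7.37×10^5 N/C.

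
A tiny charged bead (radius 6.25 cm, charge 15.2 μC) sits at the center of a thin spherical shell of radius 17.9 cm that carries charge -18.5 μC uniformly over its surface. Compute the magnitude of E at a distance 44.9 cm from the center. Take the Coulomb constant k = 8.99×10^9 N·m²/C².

|E| ≈ 1.47e5 V/m

By spherical symmetry E is radial; choose a Gaussian sphere of radius r = 44.9 cm (r > 17.9 cm, enclosing both).
Q_enc = (15.2 μC) + (-18.5 μC) = -3.30×10^-6 C.
Applying ∮E·dA = Q_enc/ε₀ with Φ = E(4πr²):
E = k|Q_enc|/r² = (8.99×10^9)(3.30e-6)/(0.449)² = 1.47e5 N/C.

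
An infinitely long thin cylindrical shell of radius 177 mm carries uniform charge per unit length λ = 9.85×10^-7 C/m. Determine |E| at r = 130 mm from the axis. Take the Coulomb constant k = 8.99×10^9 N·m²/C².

Choose a coaxial cylinder of radius r = 130 mm (arbitrary length L) as the Gaussian surface (r < 177 mm, inside the shell).
No charge is enclosed, so Gauss's law gives E·2πrL = 0 ⇒ E = 0.

E = 0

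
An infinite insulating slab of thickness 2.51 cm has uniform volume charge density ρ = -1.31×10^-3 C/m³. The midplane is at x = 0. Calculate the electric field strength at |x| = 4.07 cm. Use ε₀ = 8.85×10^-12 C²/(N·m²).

The point |x| = 4.07 cm lies outside the slab (half-thickness 0.01255 m). A symmetric pillbox spanning the full slab encloses Q_enc = ρ·d·A.
Flux = 2EA ⇒ E = |ρ|d/(2ε₀), independent of distance outside.
E = (1.31e-3)(0.0251)/(2·8.85×10^-12) = 1.86×10^6 N/C.

|E| = 1.86×10^6 N/C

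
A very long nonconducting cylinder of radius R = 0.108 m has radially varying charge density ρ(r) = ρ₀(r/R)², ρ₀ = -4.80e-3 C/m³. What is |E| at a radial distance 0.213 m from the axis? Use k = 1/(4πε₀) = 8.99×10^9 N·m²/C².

E = 7.42e6 N/C

Take a coaxial cylindrical Gaussian surface of radius r = 0.213 m and length L (r > R, full charge per length enclosed).
λ_enc = 2π ∫₀^R ρ₀(r'/R)^2 r' dr' = 2πρ₀R²/4 = -8.794×10^-5 C/m.
Since E is radial and uniform over the curved surface, Φ = E·2πrL = Q_enc/ε₀ = λ_enc L/ε₀.
E = 2k|λ_enc|/r = 2(8.99×10^9)(8.794×10^-5)/(0.213) = 7.42×10^6 N/C.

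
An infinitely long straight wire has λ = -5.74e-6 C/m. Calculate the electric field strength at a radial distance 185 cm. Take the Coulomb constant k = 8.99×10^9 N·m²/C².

Take a coaxial cylindrical Gaussian surface of radius r = 185 cm and length L.
Q_enc = λL, so λ_enc = -5.74×10^-6 C/m.
By Gauss's law (flux through the curved wall only), E·2πrL = λ_enc L/ε₀.
E = 2k|λ_enc|/r = 2(8.99×10^9)(5.74×10^-6)/(1.85) = 5.58×10^4 N/C.

|E| ≈ 5.58×10^4 V/m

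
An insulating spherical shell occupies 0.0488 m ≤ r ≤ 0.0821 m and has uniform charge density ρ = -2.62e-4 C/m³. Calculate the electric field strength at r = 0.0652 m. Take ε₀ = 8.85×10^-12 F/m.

Use a concentric Gaussian sphere at r = 0.0652 m (within the shell material, 0.0488 m < r < 0.0821 m).
Only the shell between 0.0488 m and r is enclosed: Q_enc = ρ·(4π/3)(r³ − a³) = (-2.62×10^-4)·(4π/3)·((0.0652)³ − (0.0488)³) = -1.766e-7 C.
By Gauss's law, ∮E·dA = E·4πr² = Q_enc/ε₀.
E = |Q_enc|/(4πε₀r²) = (1.766×10^-7)/(4π·8.85×10^-12·(0.0652)²) = 3.74×10^5 N/C.

|E| = 3.74×10^5 N/C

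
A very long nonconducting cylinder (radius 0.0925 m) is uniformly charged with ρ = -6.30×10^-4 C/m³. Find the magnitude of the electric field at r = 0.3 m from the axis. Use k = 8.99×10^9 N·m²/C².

|E| ≈ 1.01×10^6 N/C

Choose a coaxial cylinder of radius r = 0.3 m (arbitrary length L) as the Gaussian surface (r > 0.0925 m, full cross-section enclosed).
λ_enc = ρ·πR² = (-6.30×10^-4)π(0.0925)² = -1.693×10^-5 C/m.
Since E is radial and uniform over the curved surface, Φ = E·2πrL = Q_enc/ε₀ = λ_enc L/ε₀.
E = 2k|λ_enc|/r = 2(8.99×10^9)(1.693e-5)/(0.3) = 1.01×10^6 N/C.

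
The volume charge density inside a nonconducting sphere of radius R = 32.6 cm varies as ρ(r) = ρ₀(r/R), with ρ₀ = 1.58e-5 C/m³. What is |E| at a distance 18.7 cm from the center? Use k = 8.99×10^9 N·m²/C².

|E| = 4.79×10^4 N/C

Use a concentric Gaussian sphere at r = 18.7 cm (r < R).
Integrate the density: Q_enc = 4π ∫₀^r ρ₀(r'/R)^1 r'² dr' = 4πρ₀ r^4/(4·R) = 1.862e-7 C.
By Gauss's law, ∮E·dA = E·4πr² = Q_enc/ε₀.
E = k|Q_enc|/r² = (8.99×10^9)(1.862e-7)/(0.187)² = 4.79e4 N/C.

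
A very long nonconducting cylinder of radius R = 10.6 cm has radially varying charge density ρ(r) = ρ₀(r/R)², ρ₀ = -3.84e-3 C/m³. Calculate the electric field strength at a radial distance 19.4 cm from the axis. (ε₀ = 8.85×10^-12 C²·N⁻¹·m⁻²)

|E| = 6.28×10^6 N/C

By cylindrical symmetry E is radial; use a coaxial Gaussian cylinder of radius 19.4 cm and length L (r > R, full charge per length enclosed).
λ_enc = 2π ∫₀^R ρ₀(r'/R)^2 r' dr' = 2πρ₀R²/4 = -6.777×10^-5 C/m.
Gauss's law: E·2πrL = λ_enc L/ε₀.
E = |λ_enc|/(2πε₀r) = (6.777×10^-5)/(2π·8.85×10^-12·0.194) = 6.28e6 N/C.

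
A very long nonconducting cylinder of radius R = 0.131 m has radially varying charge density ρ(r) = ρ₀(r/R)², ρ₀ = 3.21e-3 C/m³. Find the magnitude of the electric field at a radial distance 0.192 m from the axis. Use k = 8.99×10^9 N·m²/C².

Take a coaxial cylindrical Gaussian surface of radius r = 0.192 m and length L (r > R, full charge per length enclosed).
λ_enc = 2π ∫₀^R ρ₀(r'/R)^2 r' dr' = 2πρ₀R²/4 = 8.653×10^-5 C/m.
Applying ∮E·dA = Q_enc/ε₀ with the end caps contributing no flux:
E = 2k|λ_enc|/r = 2(8.99×10^9)(8.653e-5)/(0.192) = 8.10e6 N/C.

8.10×10^6 N/C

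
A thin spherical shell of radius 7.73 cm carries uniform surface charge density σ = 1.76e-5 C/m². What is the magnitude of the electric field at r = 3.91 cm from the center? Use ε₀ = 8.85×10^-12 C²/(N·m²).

By spherical symmetry E is radial; choose a Gaussian sphere of radius r = 3.91 cm (inside the shell, r < 7.73 cm).
All the charge is outside the Gaussian surface: Q_enc = 0, hence E = 0 everywhere inside the shell.

E = 0 (no enclosed charge)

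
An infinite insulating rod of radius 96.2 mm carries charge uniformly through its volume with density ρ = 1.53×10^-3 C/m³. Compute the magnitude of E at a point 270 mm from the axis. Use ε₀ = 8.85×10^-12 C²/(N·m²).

By cylindrical symmetry E is radial; use a coaxial Gaussian cylinder of radius 270 mm and length L (r > 96.2 mm, full cross-section enclosed).
λ_enc = ρ·πR² = (1.53×10^-3)π(0.0962)² = 4.448e-5 C/m.
Applying ∮E·dA = Q_enc/ε₀ with the end caps contributing no flux:
E = |λ_enc|/(2πε₀r) = (4.448×10^-5)/(2π·8.85×10^-12·0.27) = 2.96×10^6 N/C.

2.96e6 N/C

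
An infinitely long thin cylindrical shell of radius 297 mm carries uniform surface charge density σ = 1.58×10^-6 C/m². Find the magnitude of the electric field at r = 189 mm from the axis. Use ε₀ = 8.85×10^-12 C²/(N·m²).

E = 0

Choose a coaxial cylinder of radius r = 189 mm (arbitrary length L) as the Gaussian surface (r < 297 mm, inside the shell).
No charge is enclosed, so Gauss's law gives E·2πrL = 0 ⇒ E = 0.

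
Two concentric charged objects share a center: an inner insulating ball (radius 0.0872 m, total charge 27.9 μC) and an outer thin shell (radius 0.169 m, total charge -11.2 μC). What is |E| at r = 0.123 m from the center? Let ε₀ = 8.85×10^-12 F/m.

Use a concentric Gaussian sphere at r = 0.123 m (between the bodies, 0.0872 m < r < 0.169 m).
The shell at 0.169 m lies outside the Gaussian surface, so Q_enc = 27.9 μC = 2.79×10^-5 C.
Since E is radial and uniform over the Gaussian sphere, Φ = E·4πr² = Q_enc/ε₀.
E = |Q_enc|/(4πε₀r²) = (2.79e-5)/(4π·8.85×10^-12·(0.123)²) = 1.66e7 N/C.

|E| ≈ 1.66×10^7 V/m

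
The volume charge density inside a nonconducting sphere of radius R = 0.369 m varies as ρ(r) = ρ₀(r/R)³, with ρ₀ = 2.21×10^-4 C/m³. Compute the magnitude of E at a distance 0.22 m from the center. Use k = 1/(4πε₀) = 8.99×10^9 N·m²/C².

E ≈ 1.94×10^5 N/C

Take a concentric spherical Gaussian surface of radius r = 0.22 m (r < R).
Q_enc = ∫₀^r ρ(r')·4πr'² dr' = (4πρ₀/R³) ∫₀^r r'^5 dr' = 4πρ₀ r^6/(6·R³) = 1.044×10^-6 C.
Since E is radial and uniform over the Gaussian sphere, Φ = E·4πr² = Q_enc/ε₀.
E = k|Q_enc|/r² = (8.99×10^9)(1.044×10^-6)/(0.22)² = 1.94×10^5 N/C.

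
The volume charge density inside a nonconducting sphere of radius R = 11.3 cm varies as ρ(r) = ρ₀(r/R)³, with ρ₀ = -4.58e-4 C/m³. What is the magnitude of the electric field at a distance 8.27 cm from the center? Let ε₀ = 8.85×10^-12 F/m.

2.80×10^5 V/m

Symmetry ⇒ E = E(r) r̂. Gaussian sphere of radius r = 8.27 cm (r < R).
Integrate the density: Q_enc = 4π ∫₀^r ρ₀(r'/R)^3 r'² dr' = 4πρ₀ r^6/(6·R³) = -2.127×10^-7 C.
Applying ∮E·dA = Q_enc/ε₀ with Φ = E(4πr²):
E = |Q_enc|/(4πε₀r²) = (2.127e-7)/(4π·8.85×10^-12·(0.0827)²) = 2.80×10^5 N/C.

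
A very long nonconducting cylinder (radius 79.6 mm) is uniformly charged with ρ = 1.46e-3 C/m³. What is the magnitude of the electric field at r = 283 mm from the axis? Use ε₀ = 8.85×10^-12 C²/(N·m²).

Take a coaxial cylindrical Gaussian surface of radius r = 283 mm and length L (r > 79.6 mm, full cross-section enclosed).
λ_enc = ρ·πR² = (1.46e-3)π(0.0796)² = 2.906×10^-5 C/m.
By Gauss's law (flux through the curved wall only), E·2πrL = λ_enc L/ε₀.
E = |λ_enc|/(2πε₀r) = (2.906e-5)/(2π·8.85×10^-12·0.283) = 1.85e6 N/C.

|E| = 1.85e6 N/C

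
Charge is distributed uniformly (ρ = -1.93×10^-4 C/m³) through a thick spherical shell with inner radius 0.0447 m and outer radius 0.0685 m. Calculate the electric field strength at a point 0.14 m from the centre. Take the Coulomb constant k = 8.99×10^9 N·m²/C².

|E| = 8.61e4 N/C

Symmetry ⇒ E = E(r) r̂. Gaussian sphere of radius r = 0.14 m (r > 0.0685 m, enclosing the whole shell).
Q_enc = ρ·(4π/3)(b³ − a³) = (-1.93×10^-4)·(4π/3)·((0.0685)³ − (0.0447)³) = -1.876×10^-7 C.
Gauss's law: E·4πr² = Q_enc/ε₀.
E = k|Q_enc|/r² = (8.99×10^9)(1.876×10^-7)/(0.14)² = 8.61×10^4 N/C.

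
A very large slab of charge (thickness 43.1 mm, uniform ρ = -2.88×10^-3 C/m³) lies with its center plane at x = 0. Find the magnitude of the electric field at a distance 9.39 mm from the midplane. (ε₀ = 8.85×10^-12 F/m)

3.06e6 N/C

By symmetry E is perpendicular to the slab. A Gaussian pillbox from −9.39 mm to +9.39 mm (face area A) lies entirely within the slab.
Q_enc = ρ·(2x)·A and flux = 2EA, so 2EA = 2ρxA/ε₀ ⇒ E = |ρ|x/ε₀.
E = (2.88e-3)(0.00939)/(8.85×10^-12) = 3.06×10^6 N/C.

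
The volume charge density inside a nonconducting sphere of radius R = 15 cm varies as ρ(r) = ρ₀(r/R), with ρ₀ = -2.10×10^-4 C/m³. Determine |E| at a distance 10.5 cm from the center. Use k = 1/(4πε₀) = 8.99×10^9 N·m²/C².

4.36×10^5 V/m

Use a concentric Gaussian sphere at r = 10.5 cm (r < R).
Q_enc = ∫₀^r ρ(r')·4πr'² dr' = (4πρ₀/R) ∫₀^r r'^3 dr' = 4πρ₀ r^4/(4·R) = -5.346e-7 C.
Gauss's law: E·4πr² = Q_enc/ε₀.
E = k|Q_enc|/r² = (8.99×10^9)(5.346e-7)/(0.105)² = 4.36×10^5 N/C.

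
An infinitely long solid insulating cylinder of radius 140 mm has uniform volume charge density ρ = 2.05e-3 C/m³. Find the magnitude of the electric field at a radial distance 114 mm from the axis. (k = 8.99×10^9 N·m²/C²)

|E| ≈ 1.32×10^7 N/C

Coaxial Gaussian cylinder, radius r = 114 mm, length L (r < R).
Charge inside radius r per length L is ρ·πr²·L, so λ_enc = ρπr² = 8.37×10^-5 C/m.
Since E is radial and uniform over the curved surface, Φ = E·2πrL = Q_enc/ε₀ = λ_enc L/ε₀.
E = 2k|λ_enc|/r = 2(8.99×10^9)(8.37e-5)/(0.114) = 1.32×10^7 N/C.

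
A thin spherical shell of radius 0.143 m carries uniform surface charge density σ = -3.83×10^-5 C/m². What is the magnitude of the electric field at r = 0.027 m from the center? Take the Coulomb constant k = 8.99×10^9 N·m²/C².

Use a concentric Gaussian sphere at r = 0.027 m (inside the shell, r < 0.143 m).
No charge lies within this surface, so Q_enc = 0 and Gauss's law gives E·4πr² = 0 ⇒ E = 0.

E = 0 (no enclosed charge)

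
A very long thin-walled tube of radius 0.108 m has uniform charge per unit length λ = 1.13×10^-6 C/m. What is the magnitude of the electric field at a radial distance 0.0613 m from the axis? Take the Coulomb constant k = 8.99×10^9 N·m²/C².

E = 0 (no enclosed charge)

Coaxial Gaussian cylinder, radius r = 0.0613 m, length L (r < 0.108 m, inside the shell).
No charge is enclosed, so Gauss's law gives E·2πrL = 0 ⇒ E = 0.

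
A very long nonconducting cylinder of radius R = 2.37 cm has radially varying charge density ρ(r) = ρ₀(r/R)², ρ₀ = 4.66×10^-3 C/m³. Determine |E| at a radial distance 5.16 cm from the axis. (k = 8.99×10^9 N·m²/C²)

By cylindrical symmetry E is radial; use a coaxial Gaussian cylinder of radius 5.16 cm and length L (r > R, full charge per length enclosed).
λ_enc = 2π ∫₀^R ρ₀(r'/R)^2 r' dr' = 2πρ₀R²/4 = 4.112×10^-6 C/m.
Since E is radial and uniform over the curved surface, Φ = E·2πrL = Q_enc/ε₀ = λ_enc L/ε₀.
E = 2k|λ_enc|/r = 2(8.99×10^9)(4.112×10^-6)/(0.0516) = 1.43e6 N/C.

|E| ≈ 1.43×10^6 V/m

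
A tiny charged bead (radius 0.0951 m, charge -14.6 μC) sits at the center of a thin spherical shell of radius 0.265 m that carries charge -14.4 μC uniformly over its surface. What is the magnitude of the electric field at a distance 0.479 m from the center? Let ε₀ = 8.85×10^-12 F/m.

1.14e6 N/C

Symmetry ⇒ E = E(r) r̂. Gaussian sphere of radius r = 0.479 m (r > 0.265 m, enclosing both).
Q_enc = (-14.6 μC) + (-14.4 μC) = -2.90e-5 C.
Gauss's law: E·4πr² = Q_enc/ε₀.
E = |Q_enc|/(4πε₀r²) = (2.90×10^-5)/(4π·8.85×10^-12·(0.479)²) = 1.14e6 N/C.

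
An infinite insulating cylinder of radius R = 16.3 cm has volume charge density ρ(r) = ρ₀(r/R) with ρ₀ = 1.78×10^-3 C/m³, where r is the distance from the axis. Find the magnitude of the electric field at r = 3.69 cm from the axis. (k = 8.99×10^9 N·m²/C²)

Coaxial Gaussian cylinder, radius r = 3.69 cm, length L (r < R).
Integrating ρ over the cross-section to radius r: λ_enc = (2πρ₀/R) ∫₀^r r'^2 dr' = 2πρ₀ r^3/(3·R) = 1.149e-6 C/m.
Gauss's law: E·2πrL = λ_enc L/ε₀.
E = 2k|λ_enc|/r = 2(8.99×10^9)(1.149×10^-6)/(0.0369) = 5.60×10^5 N/C.

5.60e5 N/C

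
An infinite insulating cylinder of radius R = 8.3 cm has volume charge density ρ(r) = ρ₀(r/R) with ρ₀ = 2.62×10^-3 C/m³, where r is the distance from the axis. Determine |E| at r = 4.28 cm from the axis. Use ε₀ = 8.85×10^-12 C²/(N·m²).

2.18×10^6 N/C

Take a coaxial cylindrical Gaussian surface of radius r = 4.28 cm and length L (r < R).
Integrating ρ over the cross-section to radius r: λ_enc = (2πρ₀/R) ∫₀^r r'^2 dr' = 2πρ₀ r^3/(3·R) = 5.183×10^-6 C/m.
Applying ∮E·dA = Q_enc/ε₀ with the end caps contributing no flux:
E = |λ_enc|/(2πε₀r) = (5.183×10^-6)/(2π·8.85×10^-12·0.0428) = 2.18×10^6 N/C.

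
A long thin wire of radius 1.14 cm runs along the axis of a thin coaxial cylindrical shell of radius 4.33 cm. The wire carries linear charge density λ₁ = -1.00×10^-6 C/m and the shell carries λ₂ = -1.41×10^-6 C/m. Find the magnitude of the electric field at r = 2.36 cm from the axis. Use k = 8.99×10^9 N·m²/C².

E = 7.62×10^5 V/m

Coaxial Gaussian cylinder, radius r = 2.36 cm, length L (between the conductors, 1.14 cm < r < 4.33 cm).
Only the inner wire is enclosed; the outer shell contributes nothing inside itself. λ_enc = λ₁ = -1.00e-6 C/m.
Gauss's law: E·2πrL = λ_enc L/ε₀.
E = 2k|λ_enc|/r = 2(8.99×10^9)(1.00×10^-6)/(0.0236) = 7.62×10^5 N/C.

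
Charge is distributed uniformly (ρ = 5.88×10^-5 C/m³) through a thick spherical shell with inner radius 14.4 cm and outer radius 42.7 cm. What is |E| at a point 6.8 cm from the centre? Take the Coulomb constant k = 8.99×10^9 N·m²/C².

E = 0

Take a concentric spherical Gaussian surface of radius r = 6.8 cm (r < 14.4 cm, inside the empty cavity).
No charge is enclosed, so by Gauss's law E·4πr² = 0 ⇒ E = 0.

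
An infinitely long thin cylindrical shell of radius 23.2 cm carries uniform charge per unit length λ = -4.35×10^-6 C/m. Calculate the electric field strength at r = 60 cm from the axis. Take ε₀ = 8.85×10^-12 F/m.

1.30×10^5 N/C

Coaxial Gaussian cylinder, radius r = 60 cm, length L (r > 23.2 cm).
The full line charge is enclosed: λ_enc = -4.35×10^-6 C/m.
By Gauss's law (flux through the curved wall only), E·2πrL = λ_enc L/ε₀.
E = |λ_enc|/(2πε₀r) = (4.35e-6)/(2π·8.85×10^-12·0.6) = 1.30×10^5 N/C.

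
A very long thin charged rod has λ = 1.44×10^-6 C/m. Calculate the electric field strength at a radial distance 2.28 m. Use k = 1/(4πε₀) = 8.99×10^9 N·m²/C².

By cylindrical symmetry E is radial; use a coaxial Gaussian cylinder of radius 2.28 m and length L.
Q_enc = λL, so λ_enc = 1.44e-6 C/m.
By Gauss's law (flux through the curved wall only), E·2πrL = λ_enc L/ε₀.
E = 2k|λ_enc|/r = 2(8.99×10^9)(1.44×10^-6)/(2.28) = 1.14×10^4 N/C.

E = 1.14×10^4 V/m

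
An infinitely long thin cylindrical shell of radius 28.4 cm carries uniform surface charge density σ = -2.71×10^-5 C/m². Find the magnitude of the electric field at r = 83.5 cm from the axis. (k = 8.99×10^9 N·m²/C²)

Choose a coaxial cylinder of radius r = 83.5 cm (arbitrary length L) as the Gaussian surface (r > 28.4 cm).
The whole shell is enclosed: λ_enc = σ·2πR = (-2.71×10^-5)·2π·(0.284) = -4.836×10^-5 C/m.
Applying ∮E·dA = Q_enc/ε₀ with the end caps contributing no flux:
E = 2k|λ_enc|/r = 2(8.99×10^9)(4.836e-5)/(0.835) = 1.04×10^6 N/C.

E = 1.04×10^6 N/C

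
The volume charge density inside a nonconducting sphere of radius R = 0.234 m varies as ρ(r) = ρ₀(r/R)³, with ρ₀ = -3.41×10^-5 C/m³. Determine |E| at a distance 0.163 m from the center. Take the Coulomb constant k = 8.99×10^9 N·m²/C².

3.54×10^4 N/C

By spherical symmetry E is radial; choose a Gaussian sphere of radius r = 0.163 m (r < R).
Integrate the density: Q_enc = 4π ∫₀^r ρ₀(r'/R)^3 r'² dr' = 4πρ₀ r^6/(6·R³) = -1.045×10^-7 C.
Gauss's law: E·4πr² = Q_enc/ε₀.
E = k|Q_enc|/r² = (8.99×10^9)(1.045×10^-7)/(0.163)² = 3.54×10^4 N/C.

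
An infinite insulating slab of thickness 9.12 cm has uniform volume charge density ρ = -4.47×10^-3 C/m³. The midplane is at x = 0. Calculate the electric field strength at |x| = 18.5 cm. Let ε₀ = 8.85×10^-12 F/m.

2.30e7 V/m

The point |x| = 18.5 cm lies outside the slab (half-thickness 0.0456 m). A symmetric pillbox spanning the full slab encloses Q_enc = ρ·d·A.
Flux = 2EA ⇒ E = |ρ|d/(2ε₀), independent of distance outside.
E = (4.47×10^-3)(0.0912)/(2·8.85×10^-12) = 2.30×10^7 N/C.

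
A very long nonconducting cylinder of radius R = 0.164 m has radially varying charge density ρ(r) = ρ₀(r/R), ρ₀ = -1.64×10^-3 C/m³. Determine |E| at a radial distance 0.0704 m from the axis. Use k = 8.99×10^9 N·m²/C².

By cylindrical symmetry E is radial; use a coaxial Gaussian cylinder of radius 0.0704 m and length L (r < R).
Integrating ρ over the cross-section to radius r: λ_enc = (2πρ₀/R) ∫₀^r r'^2 dr' = 2πρ₀ r^3/(3·R) = -7.308×10^-6 C/m.
Since E is radial and uniform over the curved surface, Φ = E·2πrL = Q_enc/ε₀ = λ_enc L/ε₀.
E = 2k|λ_enc|/r = 2(8.99×10^9)(7.308e-6)/(0.0704) = 1.87e6 N/C.

E ≈ 1.87×10^6 N/C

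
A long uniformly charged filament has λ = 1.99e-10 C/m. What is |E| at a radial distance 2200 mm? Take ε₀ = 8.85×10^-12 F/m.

By cylindrical symmetry E is radial; use a coaxial Gaussian cylinder of radius 2200 mm and length L.
Q_enc = λL, so λ_enc = 1.99×10^-10 C/m.
Since E is radial and uniform over the curved surface, Φ = E·2πrL = Q_enc/ε₀ = λ_enc L/ε₀.
E = |λ_enc|/(2πε₀r) = (1.99×10^-10)/(2π·8.85×10^-12·2.2) = 1.63 N/C.

|E| ≈ 1.63 N/C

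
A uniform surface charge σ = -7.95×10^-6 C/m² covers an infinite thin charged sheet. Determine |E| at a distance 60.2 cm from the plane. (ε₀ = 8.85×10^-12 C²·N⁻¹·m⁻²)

By planar symmetry E is perpendicular to the sheet and uniform; use a Gaussian pillbox with flat faces of area A on each side of the sheet.
Flux Φ = 2EA and Q_enc = σA, so 2EA = σA/ε₀ ⇒ E = |σ|/(2ε₀), independent of distance.
E = |σ|/(2ε₀) = (7.95e-6)/(2·8.85×10^-12) = 4.49e5 N/C.

E ≈ 4.49e5 N/C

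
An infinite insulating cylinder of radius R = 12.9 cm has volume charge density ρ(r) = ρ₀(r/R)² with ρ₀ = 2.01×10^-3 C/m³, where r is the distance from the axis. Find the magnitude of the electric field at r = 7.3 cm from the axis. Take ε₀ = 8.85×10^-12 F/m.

|E| ≈ 1.33×10^6 V/m

Take a coaxial cylindrical Gaussian surface of radius r = 7.3 cm and length L (r < R).
Integrating ρ over the cross-section to radius r: λ_enc = (2πρ₀/R²) ∫₀^r r'^3 dr' = 2πρ₀ r^4/(4·R²) = 5.388×10^-6 C/m.
Since E is radial and uniform over the curved surface, Φ = E·2πrL = Q_enc/ε₀ = λ_enc L/ε₀.
E = |λ_enc|/(2πε₀r) = (5.388×10^-6)/(2π·8.85×10^-12·0.073) = 1.33×10^6 N/C.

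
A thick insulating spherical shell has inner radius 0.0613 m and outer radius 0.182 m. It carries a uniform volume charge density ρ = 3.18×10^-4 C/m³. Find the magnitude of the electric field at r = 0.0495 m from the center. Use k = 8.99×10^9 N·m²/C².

E = 0

Use a concentric Gaussian sphere at r = 0.0495 m (r < 0.0613 m, inside the empty cavity).
No charge is enclosed, so by Gauss's law E·4πr² = 0 ⇒ E = 0.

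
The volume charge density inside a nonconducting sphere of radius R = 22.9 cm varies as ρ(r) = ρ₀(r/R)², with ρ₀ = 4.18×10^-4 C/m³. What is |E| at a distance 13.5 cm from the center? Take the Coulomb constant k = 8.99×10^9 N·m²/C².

Take a concentric spherical Gaussian surface of radius r = 13.5 cm (r < R).
Integrate the density: Q_enc = 4π ∫₀^r ρ₀(r'/R)^2 r'² dr' = 4πρ₀ r^5/(5·R²) = 8.983×10^-7 C.
By Gauss's law, ∮E·dA = E·4πr² = Q_enc/ε₀.
E = k|Q_enc|/r² = (8.99×10^9)(8.983e-7)/(0.135)² = 4.43×10^5 N/C.

4.43×10^5 N/C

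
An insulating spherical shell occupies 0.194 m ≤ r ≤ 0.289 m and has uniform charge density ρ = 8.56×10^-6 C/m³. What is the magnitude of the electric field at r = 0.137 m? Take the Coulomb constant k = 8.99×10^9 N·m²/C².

By spherical symmetry E is radial; choose a Gaussian sphere of radius r = 0.137 m (r < 0.194 m, inside the empty cavity).
No charge is enclosed, so by Gauss's law E·4πr² = 0 ⇒ E = 0.

|E| = 0 N/C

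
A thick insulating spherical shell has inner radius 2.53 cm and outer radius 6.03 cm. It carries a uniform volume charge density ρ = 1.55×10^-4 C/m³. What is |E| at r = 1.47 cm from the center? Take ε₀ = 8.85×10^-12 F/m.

|E| = 0 V/m

Use a concentric Gaussian sphere at r = 1.47 cm (r < 2.53 cm, inside the empty cavity).
No charge is enclosed, so by Gauss's law E·4πr² = 0 ⇒ E = 0.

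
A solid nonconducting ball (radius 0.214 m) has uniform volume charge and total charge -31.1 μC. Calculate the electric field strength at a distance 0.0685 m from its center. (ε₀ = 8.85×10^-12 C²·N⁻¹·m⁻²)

By spherical symmetry E is radial; choose a Gaussian sphere of radius r = 0.0685 m (r < R).
Only the charge within r is enclosed: Q_enc = Q·(r/R)³ = (-31.1 μC)·(0.0685 m/0.214 m)³ = -1.02e-6 C.
Applying ∮E·dA = Q_enc/ε₀ with Φ = E(4πr²):
E = |Q_enc|/(4πε₀r²) = (1.02×10^-6)/(4π·8.85×10^-12·(0.0685)²) = 1.95×10^6 N/C.

|E| = 1.95×10^6 N/C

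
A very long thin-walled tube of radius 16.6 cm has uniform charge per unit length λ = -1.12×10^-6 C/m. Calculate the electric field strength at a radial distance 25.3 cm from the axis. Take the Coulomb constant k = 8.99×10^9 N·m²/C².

E ≈ 7.96e4 V/m

By cylindrical symmetry E is radial; use a coaxial Gaussian cylinder of radius 25.3 cm and length L (r > 16.6 cm).
The full line charge is enclosed: λ_enc = -1.12×10^-6 C/m.
By Gauss's law (flux through the curved wall only), E·2πrL = λ_enc L/ε₀.
E = 2k|λ_enc|/r = 2(8.99×10^9)(1.12×10^-6)/(0.253) = 7.96e4 N/C.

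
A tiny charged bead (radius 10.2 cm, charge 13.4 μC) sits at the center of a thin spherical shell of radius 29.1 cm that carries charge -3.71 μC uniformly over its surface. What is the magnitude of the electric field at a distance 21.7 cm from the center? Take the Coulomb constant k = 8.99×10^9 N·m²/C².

|E| ≈ 2.56e6 N/C

Symmetry ⇒ E = E(r) r̂. Gaussian sphere of radius r = 21.7 cm (between the bodies, 10.2 cm < r < 29.1 cm).
Only the inner charge is enclosed; the outer shell contributes nothing inside itself. Q_enc = 13.4 μC = 1.34×10^-5 C.
Gauss's law: E·4πr² = Q_enc/ε₀.
E = k|Q_enc|/r² = (8.99×10^9)(1.34×10^-5)/(0.217)² = 2.56×10^6 N/C.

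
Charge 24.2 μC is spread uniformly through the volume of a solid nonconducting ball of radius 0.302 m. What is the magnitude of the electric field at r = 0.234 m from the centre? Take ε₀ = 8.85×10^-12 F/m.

By spherical symmetry E is radial; choose a Gaussian sphere of radius r = 0.234 m (r < R).
Only the charge within r is enclosed: Q_enc = Q·(r/R)³ = (24.2 μC)·(0.234 m/0.302 m)³ = 1.126×10^-5 C.
Since E is radial and uniform over the Gaussian sphere, Φ = E·4πr² = Q_enc/ε₀.
E = |Q_enc|/(4πε₀r²) = (1.126×10^-5)/(4π·8.85×10^-12·(0.234)²) = 1.85e6 N/C.

E ≈ 1.85×10^6 N/C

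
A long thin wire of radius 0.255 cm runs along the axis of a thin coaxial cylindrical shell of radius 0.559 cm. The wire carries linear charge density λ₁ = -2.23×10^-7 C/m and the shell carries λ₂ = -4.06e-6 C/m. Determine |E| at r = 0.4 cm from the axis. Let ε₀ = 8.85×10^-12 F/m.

1.00e6 N/C

Take a coaxial cylindrical Gaussian surface of radius r = 0.4 cm and length L (between the conductors, 0.255 cm < r < 0.559 cm).
Only the inner wire is enclosed; the outer shell contributes nothing inside itself. λ_enc = λ₁ = -2.23e-7 C/m.
Gauss's law: E·2πrL = λ_enc L/ε₀.
E = |λ_enc|/(2πε₀r) = (2.23×10^-7)/(2π·8.85×10^-12·0.004) = 1.00×10^6 N/C.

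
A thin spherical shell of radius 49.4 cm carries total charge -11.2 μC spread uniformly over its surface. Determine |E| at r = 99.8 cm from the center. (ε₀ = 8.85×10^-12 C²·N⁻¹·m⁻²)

E = 1.01×10^5 N/C

By spherical symmetry E is radial; choose a Gaussian sphere of radius r = 99.8 cm (r > 49.4 cm).
The entire shell is enclosed: Q_enc = -1.12×10^-5 C.
By Gauss's law, ∮E·dA = E·4πr² = Q_enc/ε₀.
E = |Q_enc|/(4πε₀r²) = (1.12×10^-5)/(4π·8.85×10^-12·(0.998)²) = 1.01×10^5 N/C.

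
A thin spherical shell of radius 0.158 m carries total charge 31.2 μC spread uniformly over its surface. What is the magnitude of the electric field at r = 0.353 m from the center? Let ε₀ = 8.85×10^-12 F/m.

Use a concentric Gaussian sphere at r = 0.353 m (r > 0.158 m).
The entire shell is enclosed: Q_enc = 3.12e-5 C.
Applying ∮E·dA = Q_enc/ε₀ with Φ = E(4πr²):
E = |Q_enc|/(4πε₀r²) = (3.12×10^-5)/(4π·8.85×10^-12·(0.353)²) = 2.25×10^6 N/C.

2.25e6 N/C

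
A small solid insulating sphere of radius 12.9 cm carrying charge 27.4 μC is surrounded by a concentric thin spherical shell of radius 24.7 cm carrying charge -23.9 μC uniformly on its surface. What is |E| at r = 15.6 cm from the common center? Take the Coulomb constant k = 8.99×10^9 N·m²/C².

|E| = 1.01×10^7 N/C

Symmetry ⇒ E = E(r) r̂. Gaussian sphere of radius r = 15.6 cm (between the bodies, 12.9 cm < r < 24.7 cm).
The shell at 24.7 cm lies outside the Gaussian surface, so Q_enc = 27.4 μC = 2.74×10^-5 C.
Gauss's law: E·4πr² = Q_enc/ε₀.
E = k|Q_enc|/r² = (8.99×10^9)(2.74e-5)/(0.156)² = 1.01×10^7 N/C.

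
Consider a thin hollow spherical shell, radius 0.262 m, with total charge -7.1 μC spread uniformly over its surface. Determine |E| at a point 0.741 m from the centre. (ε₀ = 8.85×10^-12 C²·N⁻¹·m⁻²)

Take a concentric spherical Gaussian surface of radius r = 0.741 m (r > 0.262 m).
The entire shell is enclosed: Q_enc = -7.10×10^-6 C.
Applying ∮E·dA = Q_enc/ε₀ with Φ = E(4πr²):
E = |Q_enc|/(4πε₀r²) = (7.10×10^-6)/(4π·8.85×10^-12·(0.741)²) = 1.16×10^5 N/C.

E = 1.16×10^5 N/C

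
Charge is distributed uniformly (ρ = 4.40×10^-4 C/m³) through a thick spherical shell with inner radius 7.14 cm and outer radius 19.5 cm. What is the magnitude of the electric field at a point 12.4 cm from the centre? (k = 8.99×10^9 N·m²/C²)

E = 1.66e6 N/C

Use a concentric Gaussian sphere at r = 12.4 cm (within the shell material, 7.14 cm < r < 19.5 cm).
Enclosed charge is the volume from a to r: Q_enc = (4π/3)ρ(r³ − a³) = 2.843×10^-6 C.
Since E is radial and uniform over the Gaussian sphere, Φ = E·4πr² = Q_enc/ε₀.
E = k|Q_enc|/r² = (8.99×10^9)(2.843×10^-6)/(0.124)² = 1.66×10^6 N/C.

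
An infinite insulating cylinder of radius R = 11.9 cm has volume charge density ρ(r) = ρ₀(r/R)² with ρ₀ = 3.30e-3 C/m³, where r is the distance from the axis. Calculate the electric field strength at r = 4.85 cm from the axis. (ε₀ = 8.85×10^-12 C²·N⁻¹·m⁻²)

By cylindrical symmetry E is radial; use a coaxial Gaussian cylinder of radius 4.85 cm and length L (r < R).
Integrating ρ over the cross-section to radius r: λ_enc = (2πρ₀/R²) ∫₀^r r'^3 dr' = 2πρ₀ r^4/(4·R²) = 2.025×10^-6 C/m.
Applying ∮E·dA = Q_enc/ε₀ with the end caps contributing no flux:
E = |λ_enc|/(2πε₀r) = (2.025e-6)/(2π·8.85×10^-12·0.0485) = 7.51×10^5 N/C.

|E| ≈ 7.51×10^5 N/C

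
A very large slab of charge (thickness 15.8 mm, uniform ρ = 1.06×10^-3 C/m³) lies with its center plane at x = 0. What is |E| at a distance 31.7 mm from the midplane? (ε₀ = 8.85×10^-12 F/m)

|E| = 9.46e5 N/C

The point |x| = 31.7 mm lies outside the slab (half-thickness 0.0079 m). A symmetric pillbox spanning the full slab encloses Q_enc = ρ·d·A.
Flux = 2EA ⇒ E = |ρ|d/(2ε₀), independent of distance outside.
E = (1.06e-3)(0.0158)/(2·8.85×10^-12) = 9.46×10^5 N/C.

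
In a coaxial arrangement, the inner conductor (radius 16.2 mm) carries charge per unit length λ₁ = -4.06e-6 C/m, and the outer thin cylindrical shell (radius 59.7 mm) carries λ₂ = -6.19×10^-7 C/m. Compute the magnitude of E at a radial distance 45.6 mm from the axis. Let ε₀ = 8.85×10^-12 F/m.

E ≈ 1.60×10^6 V/m

Take a coaxial cylindrical Gaussian surface of radius r = 45.6 mm and length L (between the conductors, 16.2 mm < r < 59.7 mm).
The shell at 59.7 mm lies outside the Gaussian surface, so λ_enc = λ₁ = -4.06e-6 C/m.
Since E is radial and uniform over the curved surface, Φ = E·2πrL = Q_enc/ε₀ = λ_enc L/ε₀.
E = |λ_enc|/(2πε₀r) = (4.06e-6)/(2π·8.85×10^-12·0.0456) = 1.60×10^6 N/C.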